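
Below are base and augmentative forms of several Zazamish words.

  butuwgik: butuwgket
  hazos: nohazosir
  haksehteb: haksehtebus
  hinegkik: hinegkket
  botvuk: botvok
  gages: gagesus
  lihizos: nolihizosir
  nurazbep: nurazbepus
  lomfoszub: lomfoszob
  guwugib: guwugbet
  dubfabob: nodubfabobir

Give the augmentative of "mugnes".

mugnesus

dubfabob and haksehteb both end in -b yet inflect differently (nodubfabobir, haksehtebus), so the final letter is not what conditions the rule; the last vowel is.
"mugnes" has last vowel 'e'. The stems whose last vowel is 'e' (haksehteb → haksehtebus, gages → gagesus, nurazbep → nurazbepus) add -us.
So mugnes → mugnesus.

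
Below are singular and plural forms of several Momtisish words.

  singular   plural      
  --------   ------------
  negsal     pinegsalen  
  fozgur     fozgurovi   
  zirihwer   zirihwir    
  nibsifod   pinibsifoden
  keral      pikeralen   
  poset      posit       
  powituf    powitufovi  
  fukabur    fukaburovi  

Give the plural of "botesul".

zirihwer and fukabur both end in -r yet inflect differently (zirihwir, fukaburovi), so the final letter is not what conditions the rule; the last vowel is.
"botesul" has last vowel 'u'. The stems whose last vowel is 'u' (fukabur → fukaburovi, powituf → powitufovi, fozgur → fozgurovi) add -ovi.
So botesul → botesulovi.

botesulovi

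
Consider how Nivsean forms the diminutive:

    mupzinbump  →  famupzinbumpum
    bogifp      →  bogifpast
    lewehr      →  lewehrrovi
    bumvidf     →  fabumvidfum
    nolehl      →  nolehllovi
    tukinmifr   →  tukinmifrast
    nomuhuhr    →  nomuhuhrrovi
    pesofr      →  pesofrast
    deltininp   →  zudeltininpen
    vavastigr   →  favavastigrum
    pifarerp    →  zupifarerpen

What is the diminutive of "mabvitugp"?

deltininp and bogifp both end in -p yet inflect differently (zudeltininpen, bogifpast), so the final letter is not what conditions the rule; the second-to-last letter is.
"mabvitugp" has second-to-last letter 'g'. The one such stem in the data (vavastigr → favavastigrum) adds fa- … -um around the stem, so the same rule applies.
The other patterns: stems whose second-to-last letter is 'n' or 'r' add zu- … -en around the stem; stems whose second-to-last letter is 'f' add -ast; stems whose second-to-last letter is 'h' double the final consonant and add -ovi.
So mabvitugp → famabvitugpum.

famabvitugpum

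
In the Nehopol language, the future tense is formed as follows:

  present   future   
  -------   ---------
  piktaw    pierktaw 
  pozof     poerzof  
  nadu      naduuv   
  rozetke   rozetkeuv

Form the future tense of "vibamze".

piktaw and nadu both have 2 vowels yet inflect differently (pierktaw, naduuv), so the number of vowels is not what conditions the rule; whether the stem ends in a vowel or a consonant is.
"vibamze" ends in a vowel. The stems ending in a vowel (nadu → naduuv, rozetke → rozetkeuv) add -uv.
So vibamze → vibamzeuv.

vibamzeuv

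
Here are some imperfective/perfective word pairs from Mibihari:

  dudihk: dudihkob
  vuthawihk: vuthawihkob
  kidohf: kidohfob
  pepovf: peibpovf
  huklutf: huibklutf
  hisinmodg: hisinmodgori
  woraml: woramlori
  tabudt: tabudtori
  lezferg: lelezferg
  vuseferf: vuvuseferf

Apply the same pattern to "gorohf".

gorohfob

kidohf and pepovf both end in -f yet inflect differently (kidohfob, peibpovf), so the final letter is not what conditions the rule; the second-to-last letter is.
"gorohf" has second-to-last letter 'h'. The stems whose second-to-last letter is 'h' (dudihk → dudihkob, vuthawihk → vuthawihkob, kidohf → kidohfob) add -ob.
So gorohf → gorohfob.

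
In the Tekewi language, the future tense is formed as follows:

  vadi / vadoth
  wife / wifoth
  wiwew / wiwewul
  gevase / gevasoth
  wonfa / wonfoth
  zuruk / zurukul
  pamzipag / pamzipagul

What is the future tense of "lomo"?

lomoth

wonfa and pamzipag both have last vowel 'a' yet inflect differently (wonfoth, pamzipagul), so the last vowel is not what conditions the rule; whether the stem ends in a vowel or a consonant is.
"lomo" ends in a vowel. The stems ending in a vowel (gevase → gevasoth, wife → wifoth, wonfa → wonfoth) drop the final letter and add -oth.
The other pattern: stems ending in a consonant add -ul.
So lomo → lomoth.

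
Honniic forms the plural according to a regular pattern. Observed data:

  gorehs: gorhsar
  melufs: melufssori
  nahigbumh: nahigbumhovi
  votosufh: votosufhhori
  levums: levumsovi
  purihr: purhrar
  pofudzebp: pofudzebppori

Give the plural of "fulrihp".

levums and gorehs both end in -s yet inflect differently (levumsovi, gorhsar), so the final letter is not what conditions the rule; the second-to-last letter is.
"fulrihp" has second-to-last letter 'h'. The stems whose second-to-last letter is 'h' (purihr → purhrar, gorehs → gorhsar) delete the last vowel and add -ar.
The other patterns: stems whose second-to-last letter is 'm' add -ovi; stems whose second-to-last letter is 'b' or 'f' double the final consonant and add -ori.
So fulrihp → fulrhpar.

fulrhpar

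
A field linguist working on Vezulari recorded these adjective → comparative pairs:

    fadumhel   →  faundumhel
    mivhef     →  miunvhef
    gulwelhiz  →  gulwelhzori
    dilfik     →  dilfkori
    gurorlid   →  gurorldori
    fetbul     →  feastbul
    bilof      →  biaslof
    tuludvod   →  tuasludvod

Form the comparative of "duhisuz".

duashisuz

fadumhel and fetbul both end in -l yet inflect differently (faundumhel, feastbul), so the final letter is not what conditions the rule; the last vowel is.
"duhisuz" has last vowel 'u'. The one such stem in the data (fetbul → feastbul) inserts -as- after the first vowel (as do bilof, tuludvod), so the same rule applies.
So duhisuz → duashisuz.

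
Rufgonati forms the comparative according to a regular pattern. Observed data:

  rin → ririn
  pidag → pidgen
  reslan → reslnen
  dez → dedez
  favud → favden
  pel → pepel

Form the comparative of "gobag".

"gobag" has 2 vowels. The stems with 2 vowels (reslan → reslnen, favud → favden, pidag → pidgen) delete the last vowel and add -en.
So gobag → gobgen.

gobgen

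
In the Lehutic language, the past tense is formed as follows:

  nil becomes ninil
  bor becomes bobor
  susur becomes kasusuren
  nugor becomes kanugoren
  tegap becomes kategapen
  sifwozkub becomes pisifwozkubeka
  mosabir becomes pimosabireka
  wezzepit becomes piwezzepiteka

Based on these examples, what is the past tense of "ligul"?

kaligulen

"ligul" has 2 vowels. The stems with 2 vowels (susur → kasusuren, nugor → kanugoren, tegap → kategapen) add ka- … -en around the stem.
The other patterns: stems with 1 vowel repeat the first consonant+vowel as a prefix; stems with 3 vowels add pi- … -eka around the stem.
So ligul → kaligulen.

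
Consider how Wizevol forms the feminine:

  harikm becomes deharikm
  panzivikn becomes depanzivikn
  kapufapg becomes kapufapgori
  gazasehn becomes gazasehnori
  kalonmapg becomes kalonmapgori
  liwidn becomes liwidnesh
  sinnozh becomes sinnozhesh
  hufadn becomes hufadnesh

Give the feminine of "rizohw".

panzivikn and gazasehn both end in -n yet inflect differently (depanzivikn, gazasehnori), so the final letter is not what conditions the rule; the second-to-last letter is.
"rizohw" has second-to-last letter 'h'. The one such stem in the data (gazasehn → gazasehnori) adds -ori, so the same rule applies.
So rizohw → rizohwori.

rizohwori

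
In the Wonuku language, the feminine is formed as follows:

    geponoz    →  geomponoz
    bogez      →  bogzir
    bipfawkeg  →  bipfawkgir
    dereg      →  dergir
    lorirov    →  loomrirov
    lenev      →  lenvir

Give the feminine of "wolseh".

"wolseh" has last vowel 'e'. The stems whose last vowel is 'e' (dereg → dergir, bipfawkeg → bipfawkgir, bogez → bogzir) delete the last vowel and add -ir.
The other pattern: stems whose last vowel is 'o' insert -om- after the first vowel.
So wolseh → wolshir.

wolshir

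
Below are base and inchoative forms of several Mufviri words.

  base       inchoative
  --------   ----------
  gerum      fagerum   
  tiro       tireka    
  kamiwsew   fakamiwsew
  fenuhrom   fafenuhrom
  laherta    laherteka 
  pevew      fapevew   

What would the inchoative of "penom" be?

"penom" ends in a consonant. The stems ending in a consonant (gerum → fagerum, pevew → fapevew, kamiwsew → fakamiwsew) add the prefix fa-.
The other pattern: stems ending in a vowel drop the final letter and add -eka.
So penom → fapenom.

fapenom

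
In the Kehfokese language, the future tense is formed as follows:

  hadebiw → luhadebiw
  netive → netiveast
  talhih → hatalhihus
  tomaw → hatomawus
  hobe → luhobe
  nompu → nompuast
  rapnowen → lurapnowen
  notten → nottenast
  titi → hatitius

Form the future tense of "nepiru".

netive and hobe both end in -e yet inflect differently (netiveast, luhobe), so the final letter is not what conditions the rule; the first letter is.
"nepiru" begins with n-. The stems beginning with n- (netive → netiveast, notten → nottenast, nompu → nompuast) add -ast.
So nepiru → nepiruast.

nepiruast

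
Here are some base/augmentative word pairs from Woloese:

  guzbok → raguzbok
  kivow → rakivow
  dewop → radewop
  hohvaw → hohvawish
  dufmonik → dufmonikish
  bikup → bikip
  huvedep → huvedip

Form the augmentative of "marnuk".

marnik

kivow and hohvaw both end in -w yet inflect differently (rakivow, hohvawish), so the final letter is not what conditions the rule; the last vowel is.
"marnuk" has last vowel 'u'. The one such stem in the data (bikup → bikip) changes the last vowel to 'i' (as does huvedep), so the same rule applies.
The other patterns: stems whose last vowel is 'o' add the prefix ra-; stems whose last vowel is 'a' or 'i' add -ish.
So marnuk → marnik.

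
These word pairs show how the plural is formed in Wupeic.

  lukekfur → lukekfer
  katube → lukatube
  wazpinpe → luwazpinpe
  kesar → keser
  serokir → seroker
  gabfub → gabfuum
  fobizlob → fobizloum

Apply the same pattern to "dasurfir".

dasurfer

"dasurfir" ends in -r. The stems ending in -r (serokir → seroker, kesar → keser, lukekfur → lukekfer) change the last vowel to 'e'.
So dasurfir → dasurfer.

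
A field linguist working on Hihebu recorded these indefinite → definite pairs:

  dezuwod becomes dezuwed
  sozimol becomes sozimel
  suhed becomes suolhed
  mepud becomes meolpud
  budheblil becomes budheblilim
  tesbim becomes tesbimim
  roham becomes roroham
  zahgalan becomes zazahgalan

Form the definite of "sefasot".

sefaset

dezuwod and suhed both end in -d yet inflect differently (dezuwed, suolhed), so the final letter is not what conditions the rule; the last vowel is.
"sefasot" has last vowel 'o'. The stems whose last vowel is 'o' (dezuwod → dezuwed, sozimol → sozimel) change the last vowel to 'e'.
The other patterns: stems whose last vowel is 'e' or 'u' insert -ol- after the first vowel; stems whose last vowel is 'i' add -im; stems whose last vowel is 'a' repeat the first consonant+vowel as a prefix.
So sefasot → sefaset.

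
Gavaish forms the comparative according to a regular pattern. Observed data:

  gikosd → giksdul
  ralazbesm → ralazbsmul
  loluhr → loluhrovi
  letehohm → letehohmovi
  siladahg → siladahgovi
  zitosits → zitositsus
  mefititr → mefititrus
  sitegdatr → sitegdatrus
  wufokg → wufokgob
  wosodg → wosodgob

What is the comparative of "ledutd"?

ralazbesm and letehohm both end in -m yet inflect differently (ralazbsmul, letehohmovi), so the final letter is not what conditions the rule; the second-to-last letter is.
"ledutd" has second-to-last letter 't'. The stems whose second-to-last letter is 't' (zitosits → zitositsus, mefititr → mefititrus, sitegdatr → sitegdatrus) add -us.
So ledutd → ledutdus.

ledutdus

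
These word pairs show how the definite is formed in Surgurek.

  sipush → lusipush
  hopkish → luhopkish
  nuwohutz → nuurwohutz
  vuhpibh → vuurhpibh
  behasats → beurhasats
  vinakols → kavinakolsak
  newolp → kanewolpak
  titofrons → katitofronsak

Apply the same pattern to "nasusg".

lunasusg

sipush and vuhpibh both end in -h yet inflect differently (lusipush, vuurhpibh), so the final letter is not what conditions the rule; the second-to-last letter is.
"nasusg" has second-to-last letter 's'. The stems whose second-to-last letter is 's' (sipush → lusipush, hopkish → luhopkish) add the prefix lu-.
So nasusg → lunasusg.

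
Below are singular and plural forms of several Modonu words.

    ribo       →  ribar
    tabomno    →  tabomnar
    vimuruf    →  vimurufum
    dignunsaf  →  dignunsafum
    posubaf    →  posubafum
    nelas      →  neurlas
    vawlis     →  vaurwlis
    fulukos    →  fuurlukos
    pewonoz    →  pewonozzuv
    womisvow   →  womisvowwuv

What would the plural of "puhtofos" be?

"puhtofos" ends in -s. The stems ending in -s (nelas → neurlas, vawlis → vaurwlis, fulukos → fuurlukos) insert -ur- after the first vowel.
So puhtofos → puurhtofos.

puurhtofos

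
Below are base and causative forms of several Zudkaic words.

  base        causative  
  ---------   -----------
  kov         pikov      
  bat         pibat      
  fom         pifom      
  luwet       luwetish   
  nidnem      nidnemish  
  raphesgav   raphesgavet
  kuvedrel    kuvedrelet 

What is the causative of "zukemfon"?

"zukemfon" has 3 vowels. The stems with 3 vowels (raphesgav → raphesgavet, kuvedrel → kuvedrelet) add -et.
So zukemfon → zukemfonet.

zukemfonet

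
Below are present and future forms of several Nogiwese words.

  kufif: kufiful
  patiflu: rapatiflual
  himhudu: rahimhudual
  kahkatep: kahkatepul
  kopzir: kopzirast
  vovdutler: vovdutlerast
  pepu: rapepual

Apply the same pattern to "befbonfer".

"befbonfer" ends in -r. The stems ending in -r (vovdutler → vovdutlerast, kopzir → kopzirast) add -ast.
The other patterns: stems ending in -u add ra- … -al around the stem; stems ending in -f or -p add -ul.
So befbonfer → befbonferast.

befbonferast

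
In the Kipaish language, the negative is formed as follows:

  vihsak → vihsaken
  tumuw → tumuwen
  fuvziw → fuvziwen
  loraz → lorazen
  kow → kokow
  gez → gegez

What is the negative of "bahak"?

bahaken

"bahak" has 2 vowels. The stems with 2 vowels (vihsak → vihsaken, tumuw → tumuwen, fuvziw → fuvziwen) add -en.
So bahak → bahaken.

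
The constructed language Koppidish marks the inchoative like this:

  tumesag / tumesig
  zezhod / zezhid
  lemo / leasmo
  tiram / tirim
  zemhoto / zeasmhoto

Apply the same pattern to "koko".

zemhoto and zezhod both have last vowel 'o' yet inflect differently (zeasmhoto, zezhid), so the last vowel is not what conditions the rule; whether the stem ends in a vowel or a consonant is.
"koko" ends in a vowel. The stems ending in a vowel (zemhoto → zeasmhoto, lemo → leasmo) insert -as- after the first vowel.
So koko → koasko.

koasko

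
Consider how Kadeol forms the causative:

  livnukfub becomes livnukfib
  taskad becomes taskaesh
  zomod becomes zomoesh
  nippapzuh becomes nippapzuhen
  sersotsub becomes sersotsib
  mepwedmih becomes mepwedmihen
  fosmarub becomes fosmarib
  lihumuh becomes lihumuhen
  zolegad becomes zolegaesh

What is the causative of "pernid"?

nippapzuh and fosmarub both have last vowel 'u' yet inflect differently (nippapzuhen, fosmarib), so the last vowel is not what conditions the rule; the final letter is.
"pernid" ends in -d. The stems ending in -d (zomod → zomoesh, zolegad → zolegaesh, taskad → taskaesh) drop the final letter and add -esh.
So pernid → perniesh.

perniesh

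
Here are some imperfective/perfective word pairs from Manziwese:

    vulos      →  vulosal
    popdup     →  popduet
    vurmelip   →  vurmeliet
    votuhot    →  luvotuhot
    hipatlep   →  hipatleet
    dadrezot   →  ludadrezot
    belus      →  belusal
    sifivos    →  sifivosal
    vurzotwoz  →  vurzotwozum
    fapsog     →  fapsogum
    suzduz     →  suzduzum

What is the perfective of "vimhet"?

"vimhet" ends in -t. The stems ending in -t (dadrezot → ludadrezot, votuhot → luvotuhot) add the prefix lu-.
The other patterns: stems ending in -s add -al; stems ending in -p drop the final letter and add -et; stems ending in -g or -z add -um.
So vimhet → luvimhet.

luvimhet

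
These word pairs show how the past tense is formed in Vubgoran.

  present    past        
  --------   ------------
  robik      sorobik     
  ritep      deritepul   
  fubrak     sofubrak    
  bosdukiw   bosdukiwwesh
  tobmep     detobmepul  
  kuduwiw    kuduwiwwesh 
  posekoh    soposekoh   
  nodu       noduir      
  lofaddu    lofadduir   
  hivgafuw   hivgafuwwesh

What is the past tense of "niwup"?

deniwupul

bosdukiw and robik both have last vowel 'i' yet inflect differently (bosdukiwwesh, sorobik), so the last vowel is not what conditions the rule; the final letter is.
"niwup" ends in -p. The stems ending in -p (tobmep → detobmepul, ritep → deritepul) add de- … -ul around the stem.
So niwup → deniwupul.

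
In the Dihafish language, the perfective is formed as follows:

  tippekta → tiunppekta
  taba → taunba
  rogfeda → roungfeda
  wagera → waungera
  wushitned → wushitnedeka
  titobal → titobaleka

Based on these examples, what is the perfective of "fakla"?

tippekta and titobal both have last vowel 'a' yet inflect differently (tiunppekta, titobaleka), so the last vowel is not what conditions the rule; the final letter is.
"fakla" ends in -a. The stems ending in -a (tippekta → tiunppekta, taba → taunba, rogfeda → roungfeda) insert -un- after the first vowel.
The other pattern: stems ending in -d or -l add -eka.
So fakla → faunkla.

faunkla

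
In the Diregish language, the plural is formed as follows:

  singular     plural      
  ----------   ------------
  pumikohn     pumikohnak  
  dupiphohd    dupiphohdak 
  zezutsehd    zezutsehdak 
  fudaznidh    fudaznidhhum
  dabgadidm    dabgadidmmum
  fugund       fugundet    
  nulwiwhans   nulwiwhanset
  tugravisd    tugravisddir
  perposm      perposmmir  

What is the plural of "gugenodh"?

gugenodhhum

"gugenodh" has second-to-last letter 'd'. The stems whose second-to-last letter is 'd' (fudaznidh → fudaznidhhum, dabgadidm → dabgadidmmum) double the final consonant and add -um.
So gugenodh → gugenodhhum.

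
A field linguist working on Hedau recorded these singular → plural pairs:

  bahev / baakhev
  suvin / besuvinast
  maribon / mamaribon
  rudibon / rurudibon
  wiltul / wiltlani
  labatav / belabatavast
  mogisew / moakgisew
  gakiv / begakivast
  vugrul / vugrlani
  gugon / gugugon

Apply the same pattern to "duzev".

duakzev

gakiv and bahev both end in -v yet inflect differently (begakivast, baakhev), so the final letter is not what conditions the rule; the last vowel is.
"duzev" has last vowel 'e'. The stems whose last vowel is 'e' (mogisew → moakgisew, bahev → baakhev) insert -ak- after the first vowel.
The other patterns: stems whose last vowel is 'a' or 'i' add be- … -ast around the stem; stems whose last vowel is 'o' repeat the first consonant+vowel as a prefix; stems whose last vowel is 'u' delete the last vowel and add -ani.
So duzev → duakzev.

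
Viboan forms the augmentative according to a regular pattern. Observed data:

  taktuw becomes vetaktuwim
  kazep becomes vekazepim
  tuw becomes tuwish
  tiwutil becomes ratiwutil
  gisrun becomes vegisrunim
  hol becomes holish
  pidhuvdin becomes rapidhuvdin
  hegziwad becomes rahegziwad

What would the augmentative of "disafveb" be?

radisafveb

"disafveb" has 3 vowels. The stems with 3 vowels (hegziwad → rahegziwad, tiwutil → ratiwutil, pidhuvdin → rapidhuvdin) add the prefix ra-.
So disafveb → radisafveb.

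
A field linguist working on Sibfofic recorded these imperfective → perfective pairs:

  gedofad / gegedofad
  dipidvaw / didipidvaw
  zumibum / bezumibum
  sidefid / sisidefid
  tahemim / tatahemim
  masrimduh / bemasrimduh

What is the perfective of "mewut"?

bemewut

"mewut" has last vowel 'u'. The stems whose last vowel is 'u' (masrimduh → bemasrimduh, zumibum → bezumibum) add the prefix be-.
The other pattern: stems whose last vowel is 'a' or 'i' repeat the first consonant+vowel as a prefix.
So mewut → bemewut.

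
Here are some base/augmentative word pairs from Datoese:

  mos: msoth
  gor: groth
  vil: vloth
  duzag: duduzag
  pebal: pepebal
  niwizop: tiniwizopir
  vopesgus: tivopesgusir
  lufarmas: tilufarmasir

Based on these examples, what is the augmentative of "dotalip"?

tidotalipir

vil and pebal both end in -l yet inflect differently (vloth, pepebal), so the final letter is not what conditions the rule; the number of vowels is.
"dotalip" has 3 vowels. The stems with 3 vowels (niwizop → tiniwizopir, vopesgus → tivopesgusir, lufarmas → tilufarmasir) add ti- … -ir around the stem.
The other patterns: stems with 1 vowel delete the last vowel and add -oth; stems with 2 vowels repeat the first consonant+vowel as a prefix.
So dotalip → tidotalipir.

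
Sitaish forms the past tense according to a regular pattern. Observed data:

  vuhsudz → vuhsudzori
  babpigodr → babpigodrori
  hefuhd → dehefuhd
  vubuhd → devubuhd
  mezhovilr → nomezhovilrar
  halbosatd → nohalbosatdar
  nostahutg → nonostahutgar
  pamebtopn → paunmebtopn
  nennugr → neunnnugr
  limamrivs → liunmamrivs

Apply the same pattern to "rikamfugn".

riunkamfugn

babpigodr and mezhovilr both end in -r yet inflect differently (babpigodrori, nomezhovilrar), so the final letter is not what conditions the rule; the second-to-last letter is.
"rikamfugn" has second-to-last letter 'g'. The one such stem in the data (nennugr → neunnnugr) inserts -un- after the first vowel (as do pamebtopn, limamrivs), so the same rule applies.
So rikamfugn → riunkamfugn.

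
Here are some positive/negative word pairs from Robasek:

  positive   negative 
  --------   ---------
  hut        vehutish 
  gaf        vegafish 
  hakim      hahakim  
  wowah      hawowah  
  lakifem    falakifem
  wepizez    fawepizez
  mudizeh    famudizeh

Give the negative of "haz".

vehazish

hakim and lakifem both end in -m yet inflect differently (hahakim, falakifem), so the final letter is not what conditions the rule; the number of vowels is.
"haz" has 1 vowel. The stems with 1 vowel (hut → vehutish, gaf → vegafish) add ve- … -ish around the stem.
The other patterns: stems with 2 vowels add the prefix ha-; stems with 3 vowels add the prefix fa-.
So haz → vehazish.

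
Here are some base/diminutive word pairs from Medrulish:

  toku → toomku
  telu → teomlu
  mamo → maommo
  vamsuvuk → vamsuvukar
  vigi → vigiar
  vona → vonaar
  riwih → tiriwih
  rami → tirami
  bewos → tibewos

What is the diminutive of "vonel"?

"vonel" begins with v-. The stems beginning with v- (vamsuvuk → vamsuvukar, vigi → vigiar, vona → vonaar) add -ar.
So vonel → vonelar.

vonelar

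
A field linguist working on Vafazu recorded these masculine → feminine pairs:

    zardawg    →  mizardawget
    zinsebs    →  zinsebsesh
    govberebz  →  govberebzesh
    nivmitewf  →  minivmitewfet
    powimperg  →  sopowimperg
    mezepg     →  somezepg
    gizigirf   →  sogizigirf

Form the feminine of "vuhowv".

"vuhowv" has second-to-last letter 'w'. The stems whose second-to-last letter is 'w' (zardawg → mizardawget, nivmitewf → minivmitewfet) add mi- … -et around the stem.
So vuhowv → mivuhowvet.

mivuhowvet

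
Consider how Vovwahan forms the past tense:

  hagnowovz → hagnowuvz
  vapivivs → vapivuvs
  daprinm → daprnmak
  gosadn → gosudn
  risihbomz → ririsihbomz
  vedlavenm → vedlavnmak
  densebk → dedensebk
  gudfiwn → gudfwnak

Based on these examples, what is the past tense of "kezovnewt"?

gudfiwn and gosadn both end in -n yet inflect differently (gudfwnak, gosudn), so the final letter is not what conditions the rule; the second-to-last letter is.
"kezovnewt" has second-to-last letter 'w'. The one such stem in the data (gudfiwn → gudfwnak) deletes the last vowel and adds -ak (as do vedlavenm, daprinm), so the same rule applies.
So kezovnewt → kezovnwtak.

kezovnwtak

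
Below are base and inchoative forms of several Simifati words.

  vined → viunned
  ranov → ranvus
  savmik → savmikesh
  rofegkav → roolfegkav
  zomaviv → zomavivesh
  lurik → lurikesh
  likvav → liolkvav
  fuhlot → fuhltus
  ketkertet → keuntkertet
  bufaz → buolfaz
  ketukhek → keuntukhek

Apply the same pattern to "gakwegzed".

"gakwegzed" has last vowel 'e'. The stems whose last vowel is 'e' (vined → viunned, ketkertet → keuntkertet, ketukhek → keuntukhek) insert -un- after the first vowel.
So gakwegzed → gaunkwegzed.

gaunkwegzed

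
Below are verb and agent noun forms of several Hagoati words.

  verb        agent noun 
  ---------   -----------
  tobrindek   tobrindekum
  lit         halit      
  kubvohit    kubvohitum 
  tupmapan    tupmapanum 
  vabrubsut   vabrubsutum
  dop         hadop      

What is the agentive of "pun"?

hapun

lit and vabrubsut both end in -t yet inflect differently (halit, vabrubsutum), so the final letter is not what conditions the rule; the number of vowels is.
"pun" has 1 vowel. The stems with 1 vowel (lit → halit, dop → hadop) add the prefix ha-.
The other pattern: stems with 3 vowels add -um.
So pun → hapun.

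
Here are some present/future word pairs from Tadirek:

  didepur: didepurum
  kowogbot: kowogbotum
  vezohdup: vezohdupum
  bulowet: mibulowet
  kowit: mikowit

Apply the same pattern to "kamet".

mikamet

kowogbot and kowit both end in -t yet inflect differently (kowogbotum, mikowit), so the final letter is not what conditions the rule; the last vowel is.
"kamet" has last vowel 'e'. The one such stem in the data (bulowet → mibulowet) adds the prefix mi-, so the same rule applies.
The other pattern: stems whose last vowel is 'o' or 'u' add -um.
So kamet → mikamet.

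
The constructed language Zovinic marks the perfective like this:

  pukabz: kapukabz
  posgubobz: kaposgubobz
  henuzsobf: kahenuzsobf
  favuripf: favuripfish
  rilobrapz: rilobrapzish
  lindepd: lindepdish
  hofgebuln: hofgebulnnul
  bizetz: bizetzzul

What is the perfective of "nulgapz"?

henuzsobf and favuripf both end in -f yet inflect differently (kahenuzsobf, favuripfish), so the final letter is not what conditions the rule; the second-to-last letter is.
"nulgapz" has second-to-last letter 'p'. The stems whose second-to-last letter is 'p' (favuripf → favuripfish, rilobrapz → rilobrapzish, lindepd → lindepdish) add -ish.
The other patterns: stems whose second-to-last letter is 'b' add the prefix ka-; stems whose second-to-last letter is 'l' or 't' double the final consonant and add -ul.
So nulgapz → nulgapzish.

nulgapzish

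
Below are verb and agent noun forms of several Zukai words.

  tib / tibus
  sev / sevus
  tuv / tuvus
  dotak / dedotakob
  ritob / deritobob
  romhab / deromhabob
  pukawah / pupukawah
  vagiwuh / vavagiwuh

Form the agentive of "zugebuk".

zuzugebuk

tib and ritob both end in -b yet inflect differently (tibus, deritobob), so the final letter is not what conditions the rule; the number of vowels is.
"zugebuk" has 3 vowels. The stems with 3 vowels (pukawah → pupukawah, vagiwuh → vavagiwuh) repeat the first consonant+vowel as a prefix.
The other patterns: stems with 1 vowel add -us; stems with 2 vowels add de- … -ob around the stem.
So zugebuk → zuzugebuk.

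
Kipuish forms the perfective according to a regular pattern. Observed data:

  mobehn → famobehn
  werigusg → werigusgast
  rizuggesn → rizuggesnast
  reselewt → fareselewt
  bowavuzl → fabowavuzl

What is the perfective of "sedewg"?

fasedewg

"sedewg" has second-to-last letter 'w'. The one such stem in the data (reselewt → fareselewt) adds the prefix fa-, so the same rule applies.
The other pattern: stems whose second-to-last letter is 's' add -ast.
So sedewg → fasedewg.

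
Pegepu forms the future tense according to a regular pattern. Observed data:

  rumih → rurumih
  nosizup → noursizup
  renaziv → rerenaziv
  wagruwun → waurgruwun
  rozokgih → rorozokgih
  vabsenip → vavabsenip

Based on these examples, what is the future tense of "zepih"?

"zepih" has last vowel 'i'. The stems whose last vowel is 'i' (rozokgih → rorozokgih, vabsenip → vavabsenip, rumih → rurumih) repeat the first consonant+vowel as a prefix.
The other pattern: stems whose last vowel is 'u' insert -ur- after the first vowel.
So zepih → zezepih.

zezepih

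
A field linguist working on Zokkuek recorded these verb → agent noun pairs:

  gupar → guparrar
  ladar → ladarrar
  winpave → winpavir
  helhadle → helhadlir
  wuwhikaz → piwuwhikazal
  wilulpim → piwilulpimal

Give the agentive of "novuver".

"novuver" ends in -r. The stems ending in -r (gupar → guparrar, ladar → ladarrar) double the final consonant and add -ar.
The other patterns: stems ending in -e drop the final letter and add -ir; stems ending in -m or -z add pi- … -al around the stem.
So novuver → novuverrar.

novuverrar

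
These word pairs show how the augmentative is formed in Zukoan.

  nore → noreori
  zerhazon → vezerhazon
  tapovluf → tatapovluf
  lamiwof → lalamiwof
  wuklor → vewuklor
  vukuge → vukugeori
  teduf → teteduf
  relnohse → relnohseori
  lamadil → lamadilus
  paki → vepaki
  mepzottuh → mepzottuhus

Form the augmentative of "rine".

mepzottuh and teduf both have last vowel 'u' yet inflect differently (mepzottuhus, teteduf), so the last vowel is not what conditions the rule; the final letter is.
"rine" ends in -e. The stems ending in -e (vukuge → vukugeori, relnohse → relnohseori, nore → noreori) add -ori.
So rine → rineori.

rineori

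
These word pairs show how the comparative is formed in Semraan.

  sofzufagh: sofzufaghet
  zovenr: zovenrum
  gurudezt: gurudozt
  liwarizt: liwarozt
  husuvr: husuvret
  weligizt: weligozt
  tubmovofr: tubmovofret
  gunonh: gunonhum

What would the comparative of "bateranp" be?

gunonh and sofzufagh both end in -h yet inflect differently (gunonhum, sofzufaghet), so the final letter is not what conditions the rule; the second-to-last letter is.
"bateranp" has second-to-last letter 'n'. The stems whose second-to-last letter is 'n' (gunonh → gunonhum, zovenr → zovenrum) add -um.
The other patterns: stems whose second-to-last letter is 'z' change the last vowel to 'o'; stems whose second-to-last letter is 'f', 'g' or 'v' add -et.
So bateranp → bateranpum.

bateranpum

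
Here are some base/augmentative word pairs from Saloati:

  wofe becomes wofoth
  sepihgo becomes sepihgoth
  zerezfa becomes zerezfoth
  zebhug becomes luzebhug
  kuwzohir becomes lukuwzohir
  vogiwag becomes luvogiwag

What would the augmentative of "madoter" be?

zerezfa and vogiwag both have last vowel 'a' yet inflect differently (zerezfoth, luvogiwag), so the last vowel is not what conditions the rule; whether the stem ends in a vowel or a consonant is.
"madoter" ends in a consonant. The stems ending in a consonant (zebhug → luzebhug, vogiwag → luvogiwag, kuwzohir → lukuwzohir) add the prefix lu-.
The other pattern: stems ending in a vowel drop the final letter and add -oth.
So madoter → lumadoter.

lumadoter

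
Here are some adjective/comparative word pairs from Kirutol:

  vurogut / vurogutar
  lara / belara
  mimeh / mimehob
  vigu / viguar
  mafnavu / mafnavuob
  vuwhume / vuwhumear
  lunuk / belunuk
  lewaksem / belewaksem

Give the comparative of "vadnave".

vadnavear

"vadnave" begins with v-. The stems beginning with v- (vuwhume → vuwhumear, vurogut → vurogutar, vigu → viguar) add -ar.
So vadnave → vadnavear.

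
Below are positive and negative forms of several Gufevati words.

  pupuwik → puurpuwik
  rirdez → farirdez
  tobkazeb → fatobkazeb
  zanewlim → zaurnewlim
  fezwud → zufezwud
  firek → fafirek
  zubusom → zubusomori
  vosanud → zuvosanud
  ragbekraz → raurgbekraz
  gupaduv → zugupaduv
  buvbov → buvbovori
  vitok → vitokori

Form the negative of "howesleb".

fahowesleb

"howesleb" has last vowel 'e'. The stems whose last vowel is 'e' (rirdez → farirdez, tobkazeb → fatobkazeb, firek → fafirek) add the prefix fa-.
So howesleb → fahowesleb.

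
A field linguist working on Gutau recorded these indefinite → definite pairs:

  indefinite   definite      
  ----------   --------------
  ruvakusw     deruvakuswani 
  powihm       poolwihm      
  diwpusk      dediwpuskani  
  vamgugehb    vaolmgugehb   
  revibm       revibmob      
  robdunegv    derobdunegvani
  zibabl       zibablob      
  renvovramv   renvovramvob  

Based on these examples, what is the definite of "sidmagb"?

robdunegv and renvovramv both end in -v yet inflect differently (derobdunegvani, renvovramvob), so the final letter is not what conditions the rule; the second-to-last letter is.
"sidmagb" has second-to-last letter 'g'. The one such stem in the data (robdunegv → derobdunegvani) adds de- … -ani around the stem, so the same rule applies.
So sidmagb → desidmagbani.

desidmagbani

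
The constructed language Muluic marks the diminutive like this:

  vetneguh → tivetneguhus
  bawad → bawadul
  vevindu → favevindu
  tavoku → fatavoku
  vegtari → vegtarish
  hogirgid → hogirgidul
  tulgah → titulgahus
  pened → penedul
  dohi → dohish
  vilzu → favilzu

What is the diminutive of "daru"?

vevindu and vetneguh both have last vowel 'u' yet inflect differently (favevindu, tivetneguhus), so the last vowel is not what conditions the rule; the final letter is.
"daru" ends in -u. The stems ending in -u (vevindu → favevindu, tavoku → fatavoku, vilzu → favilzu) add the prefix fa-.
So daru → fadaru.

fadaru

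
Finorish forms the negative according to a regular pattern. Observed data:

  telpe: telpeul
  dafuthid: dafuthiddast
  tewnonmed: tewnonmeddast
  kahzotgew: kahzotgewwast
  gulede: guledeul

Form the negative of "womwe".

"womwe" ends in a vowel. The stems ending in a vowel (gulede → guledeul, telpe → telpeul) add -ul.
The other pattern: stems ending in a consonant double the final consonant and add -ast.
So womwe → womweul.

womweul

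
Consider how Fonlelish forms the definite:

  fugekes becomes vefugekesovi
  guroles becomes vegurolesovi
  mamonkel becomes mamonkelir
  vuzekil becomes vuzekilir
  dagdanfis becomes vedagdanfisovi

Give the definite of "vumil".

vumilir

dagdanfis and vuzekil both have last vowel 'i' yet inflect differently (vedagdanfisovi, vuzekilir), so the last vowel is not what conditions the rule; the final letter is.
"vumil" ends in -l. The stems ending in -l (vuzekil → vuzekilir, mamonkel → mamonkelir) add -ir.
The other pattern: stems ending in -s add ve- … -ovi around the stem.
So vumil → vumilir.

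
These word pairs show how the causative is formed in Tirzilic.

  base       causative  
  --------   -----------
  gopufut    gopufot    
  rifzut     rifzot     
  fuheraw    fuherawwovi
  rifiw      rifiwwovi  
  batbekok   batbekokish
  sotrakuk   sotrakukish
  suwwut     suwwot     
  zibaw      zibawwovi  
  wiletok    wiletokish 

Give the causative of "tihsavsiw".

gopufut and sotrakuk both have last vowel 'u' yet inflect differently (gopufot, sotrakukish), so the last vowel is not what conditions the rule; the final letter is.
"tihsavsiw" ends in -w. The stems ending in -w (zibaw → zibawwovi, fuheraw → fuherawwovi, rifiw → rifiwwovi) double the final consonant and add -ovi.
So tihsavsiw → tihsavsiwwovi.

tihsavsiwwovi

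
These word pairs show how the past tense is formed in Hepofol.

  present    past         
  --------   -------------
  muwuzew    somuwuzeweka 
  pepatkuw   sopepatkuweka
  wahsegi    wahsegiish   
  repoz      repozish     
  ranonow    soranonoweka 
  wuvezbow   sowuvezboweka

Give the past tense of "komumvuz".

komumvuzish

ranonow and repoz both have last vowel 'o' yet inflect differently (soranonoweka, repozish), so the last vowel is not what conditions the rule; the final letter is.
"komumvuz" ends in -z. The one such stem in the data (repoz → repozish) adds -ish, so the same rule applies.
The other pattern: stems ending in -w add so- … -eka around the stem.
So komumvuz → komumvuzish.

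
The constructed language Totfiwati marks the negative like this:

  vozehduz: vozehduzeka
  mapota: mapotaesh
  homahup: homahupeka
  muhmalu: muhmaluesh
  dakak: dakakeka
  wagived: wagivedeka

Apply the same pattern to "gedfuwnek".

mapota and dakak both have last vowel 'a' yet inflect differently (mapotaesh, dakakeka), so the last vowel is not what conditions the rule; whether the stem ends in a vowel or a consonant is.
"gedfuwnek" ends in a consonant. The stems ending in a consonant (dakak → dakakeka, vozehduz → vozehduzeka, wagived → wagivedeka) add -eka.
The other pattern: stems ending in a vowel add -esh.
So gedfuwnek → gedfuwnekeka.

gedfuwnekeka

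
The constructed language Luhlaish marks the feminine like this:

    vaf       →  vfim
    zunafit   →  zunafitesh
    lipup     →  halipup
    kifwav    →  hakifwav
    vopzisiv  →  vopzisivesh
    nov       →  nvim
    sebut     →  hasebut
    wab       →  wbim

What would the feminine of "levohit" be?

nov and kifwav both end in -v yet inflect differently (nvim, hakifwav), so the final letter is not what conditions the rule; the number of vowels is.
"levohit" has 3 vowels. The stems with 3 vowels (vopzisiv → vopzisivesh, zunafit → zunafitesh) add -esh.
So levohit → levohitesh.

levohitesh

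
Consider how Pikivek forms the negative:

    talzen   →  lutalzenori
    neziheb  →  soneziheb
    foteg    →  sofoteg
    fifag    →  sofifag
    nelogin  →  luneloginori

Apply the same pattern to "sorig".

talzen and neziheb both have last vowel 'e' yet inflect differently (lutalzenori, soneziheb), so the last vowel is not what conditions the rule; the final letter is.
"sorig" ends in -g. The stems ending in -g (fifag → sofifag, foteg → sofoteg) add the prefix so-.
The other pattern: stems ending in -n add lu- … -ori around the stem.
So sorig → sosorig.

sosorig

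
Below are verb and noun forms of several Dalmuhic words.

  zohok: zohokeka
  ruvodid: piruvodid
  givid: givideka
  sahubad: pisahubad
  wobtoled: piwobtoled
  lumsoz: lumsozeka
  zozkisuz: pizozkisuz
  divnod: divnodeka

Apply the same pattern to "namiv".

namiveka

wobtoled and divnod both end in -d yet inflect differently (piwobtoled, divnodeka), so the final letter is not what conditions the rule; the number of vowels is.
"namiv" has 2 vowels. The stems with 2 vowels (zohok → zohokeka, divnod → divnodeka, givid → givideka) add -eka.
The other pattern: stems with 3 vowels add the prefix pi-.
So namiv → namiveka.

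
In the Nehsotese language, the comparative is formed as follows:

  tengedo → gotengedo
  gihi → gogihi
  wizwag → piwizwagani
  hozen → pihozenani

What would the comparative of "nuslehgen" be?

"nuslehgen" ends in a consonant. The stems ending in a consonant (wizwag → piwizwagani, hozen → pihozenani) add pi- … -ani around the stem.
So nuslehgen → pinuslehgenani.

pinuslehgenani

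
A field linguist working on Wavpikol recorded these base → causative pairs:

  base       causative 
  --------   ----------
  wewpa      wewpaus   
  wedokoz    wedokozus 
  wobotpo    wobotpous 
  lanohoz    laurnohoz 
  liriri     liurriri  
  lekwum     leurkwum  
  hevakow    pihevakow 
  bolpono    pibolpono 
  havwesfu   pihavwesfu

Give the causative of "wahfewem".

wahfewemus

wedokoz and lanohoz both end in -z yet inflect differently (wedokozus, laurnohoz), so the final letter is not what conditions the rule; the first letter is.
"wahfewem" begins with w-. The stems beginning with w- (wewpa → wewpaus, wedokoz → wedokozus, wobotpo → wobotpous) add -us.
The other patterns: stems beginning with l- insert -ur- after the first vowel; stems beginning with b- or h- add the prefix pi-.
So wahfewem → wahfewemus.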